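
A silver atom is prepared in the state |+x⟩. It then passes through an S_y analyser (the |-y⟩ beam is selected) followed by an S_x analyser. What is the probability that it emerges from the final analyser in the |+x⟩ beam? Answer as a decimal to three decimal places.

First analyser (S_y): from |+x⟩, P(|-y⟩) = 1/2.
After stage 1 the state is |-y⟩; P(|+x⟩) = |⟨+x|-y⟩|² = 1/2.
Joint probability = 1/2 × 1/2 = 0.250.

0.250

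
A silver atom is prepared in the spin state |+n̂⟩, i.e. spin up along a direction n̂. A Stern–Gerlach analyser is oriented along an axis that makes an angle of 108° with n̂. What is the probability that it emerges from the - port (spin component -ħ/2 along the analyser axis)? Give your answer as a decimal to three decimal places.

0.655

For spin-½, the probability of finding spin-up along an axis at angle θ to the initial spin direction is cos²(θ/2); spin-down is sin²(θ/2).
θ = 108°, so P = sin²(54°) ≈ 0.655.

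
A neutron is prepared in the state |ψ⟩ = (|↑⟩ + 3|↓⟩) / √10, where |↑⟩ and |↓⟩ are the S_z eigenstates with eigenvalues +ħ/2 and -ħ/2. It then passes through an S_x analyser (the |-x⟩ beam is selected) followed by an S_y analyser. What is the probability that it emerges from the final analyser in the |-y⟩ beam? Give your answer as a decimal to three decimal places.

First analyser (S_x): P(|-x⟩) = |⟨-x|ψ⟩|² = 4/20.
After stage 1 the state is |-x⟩; P(|-y⟩) = |⟨-y|-x⟩|² = 1/2.
Joint probability = 4/20 × 1/2 = 0.100.

0.100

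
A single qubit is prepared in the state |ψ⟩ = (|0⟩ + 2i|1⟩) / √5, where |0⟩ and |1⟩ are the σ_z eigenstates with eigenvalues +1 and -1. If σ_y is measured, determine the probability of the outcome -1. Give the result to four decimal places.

|-y⟩ = (|0⟩ - i|1⟩)/√2, so ⟨-y|ψ⟩ = (-1) / (√2·√5).
P = |-1|² / 10 = 1/10.

0.1000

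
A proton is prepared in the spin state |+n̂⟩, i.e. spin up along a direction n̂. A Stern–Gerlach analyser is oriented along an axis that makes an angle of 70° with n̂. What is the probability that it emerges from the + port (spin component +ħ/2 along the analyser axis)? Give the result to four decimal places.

0.6710

For spin-½, the probability of finding spin-up along an axis at angle θ to the initial spin direction is cos²(θ/2); spin-down is sin²(θ/2).
θ = 70°, so P = cos²(35°) ≈ 0.6710.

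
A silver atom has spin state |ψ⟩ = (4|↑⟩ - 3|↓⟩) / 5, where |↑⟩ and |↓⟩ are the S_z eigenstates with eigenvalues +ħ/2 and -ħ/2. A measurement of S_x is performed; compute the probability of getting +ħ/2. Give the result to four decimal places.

0.0200

|+x⟩ = (|↑⟩ + |↓⟩)/√2, so ⟨+x|ψ⟩ = (1) / (√2·5).
P = |1|² / 50 = 1/50.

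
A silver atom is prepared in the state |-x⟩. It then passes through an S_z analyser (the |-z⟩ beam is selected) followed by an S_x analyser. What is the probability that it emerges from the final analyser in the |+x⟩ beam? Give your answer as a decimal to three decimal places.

First analyser (S_z): from |-x⟩, P(|-z⟩) = 1/2.
After stage 1 the state is |-z⟩; P(|+x⟩) = |⟨+x|-z⟩|² = 1/2.
Joint probability = 1/2 × 1/2 = 0.250.

0.250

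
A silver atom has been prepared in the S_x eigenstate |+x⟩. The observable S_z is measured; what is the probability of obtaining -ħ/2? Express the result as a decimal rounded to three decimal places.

In the S_z basis, |+x⟩ = (|+z⟩ + |-z⟩)/√2 and |-z⟩ = |-z⟩.
|⟨-z|+x⟩|² = 1/2.

0.500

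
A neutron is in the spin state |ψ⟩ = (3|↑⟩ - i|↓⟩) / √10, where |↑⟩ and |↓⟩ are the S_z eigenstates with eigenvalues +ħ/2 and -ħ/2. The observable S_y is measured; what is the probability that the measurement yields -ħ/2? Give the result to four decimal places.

0.8000

|-y⟩ = (|↑⟩ - i|↓⟩)/√2, so ⟨-y|ψ⟩ = (4) / (√2·√10).
P = |4|² / 20 = 16/20.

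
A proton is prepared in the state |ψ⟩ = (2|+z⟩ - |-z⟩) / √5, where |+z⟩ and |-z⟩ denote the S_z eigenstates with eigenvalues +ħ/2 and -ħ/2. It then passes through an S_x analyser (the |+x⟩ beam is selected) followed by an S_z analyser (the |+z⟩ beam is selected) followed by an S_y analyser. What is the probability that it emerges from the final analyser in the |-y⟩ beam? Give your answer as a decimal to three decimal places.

First analyser (S_x): P(|+x⟩) = |⟨+x|ψ⟩|² = 1/10.
After stage 1 the state is |+x⟩; P(|+z⟩) = |⟨+z|+x⟩|² = 1/2.
After stage 2 the state is |+z⟩; P(|-y⟩) = |⟨-y|+z⟩|² = 1/2.
Joint probability = 1/10 × 1/2 × 1/2 = 0.025.

0.025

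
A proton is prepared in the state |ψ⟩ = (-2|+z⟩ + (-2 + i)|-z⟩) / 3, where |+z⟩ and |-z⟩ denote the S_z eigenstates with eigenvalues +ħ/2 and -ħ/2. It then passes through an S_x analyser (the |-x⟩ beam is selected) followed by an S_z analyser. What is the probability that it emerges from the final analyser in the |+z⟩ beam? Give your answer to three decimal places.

First analyser (S_x): P(|-x⟩) = |⟨-x|ψ⟩|² = 1/18.
After stage 1 the state is |-x⟩; P(|+z⟩) = |⟨+z|-x⟩|² = 1/2.
Joint probability = 1/18 × 1/2 = 0.028.

0.028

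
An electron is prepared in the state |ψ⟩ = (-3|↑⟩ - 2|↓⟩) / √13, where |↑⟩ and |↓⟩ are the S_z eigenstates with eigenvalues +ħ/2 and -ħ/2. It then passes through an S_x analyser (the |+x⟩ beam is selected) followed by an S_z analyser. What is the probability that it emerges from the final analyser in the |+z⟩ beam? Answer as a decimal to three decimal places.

0.481

First analyser (S_x): P(|+x⟩) = |⟨+x|ψ⟩|² = 25/26.
After stage 1 the state is |+x⟩; P(|+z⟩) = |⟨+z|+x⟩|² = 1/2.
Joint probability = 25/26 × 1/2 = 0.481.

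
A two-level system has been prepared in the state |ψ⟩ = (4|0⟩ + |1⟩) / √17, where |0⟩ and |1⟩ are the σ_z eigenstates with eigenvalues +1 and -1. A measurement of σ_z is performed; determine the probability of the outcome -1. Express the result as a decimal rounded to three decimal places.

0.059

The -1 outcome corresponds to |1⟩. Its amplitude in |ψ⟩ is 1/√17.
P = |1|² / 17 = 1/17.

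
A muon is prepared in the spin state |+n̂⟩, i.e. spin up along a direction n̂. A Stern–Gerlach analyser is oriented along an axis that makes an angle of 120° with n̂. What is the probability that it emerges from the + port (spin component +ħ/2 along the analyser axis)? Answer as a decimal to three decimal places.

0.250

For spin-½, the probability of finding spin-up along an axis at angle θ to the initial spin direction is cos²(θ/2); spin-down is sin²(θ/2).
θ = 120°, so P = cos²(60°) ≈ 0.250.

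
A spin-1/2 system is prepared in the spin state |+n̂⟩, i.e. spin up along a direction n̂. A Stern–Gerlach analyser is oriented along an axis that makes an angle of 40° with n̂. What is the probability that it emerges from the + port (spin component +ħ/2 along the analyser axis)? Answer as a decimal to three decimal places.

For spin-½, the probability of finding spin-up along an axis at angle θ to the initial spin direction is cos²(θ/2); spin-down is sin²(θ/2).
θ = 40°, so P = cos²(20°) ≈ 0.883.

0.883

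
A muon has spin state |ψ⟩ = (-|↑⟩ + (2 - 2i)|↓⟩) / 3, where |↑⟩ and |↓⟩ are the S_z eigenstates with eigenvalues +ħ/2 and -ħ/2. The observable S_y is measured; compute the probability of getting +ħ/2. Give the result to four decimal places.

|+y⟩ = (|↑⟩ + i|↓⟩)/√2, so ⟨+y|ψ⟩ = (-3 - 2i) / (√2·3).
P = |-3 - 2i|² / 18 = 13/18.

0.7222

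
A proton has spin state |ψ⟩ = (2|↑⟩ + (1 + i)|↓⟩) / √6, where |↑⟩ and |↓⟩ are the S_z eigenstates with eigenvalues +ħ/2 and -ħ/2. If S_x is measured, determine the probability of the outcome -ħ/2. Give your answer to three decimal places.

0.167

|-x⟩ = (|↑⟩ - |↓⟩)/√2, so ⟨-x|ψ⟩ = (1 - i) / (√2·√6).
P = |1 - i|² / 12 = 2/12.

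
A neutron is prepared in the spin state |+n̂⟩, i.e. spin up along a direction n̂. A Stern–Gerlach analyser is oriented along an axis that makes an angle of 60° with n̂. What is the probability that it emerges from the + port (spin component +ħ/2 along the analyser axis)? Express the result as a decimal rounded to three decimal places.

0.750

For spin-½, the probability of finding spin-up along an axis at angle θ to the initial spin direction is cos²(θ/2); spin-down is sin²(θ/2).
θ = 60°, so P = cos²(30°) ≈ 0.750.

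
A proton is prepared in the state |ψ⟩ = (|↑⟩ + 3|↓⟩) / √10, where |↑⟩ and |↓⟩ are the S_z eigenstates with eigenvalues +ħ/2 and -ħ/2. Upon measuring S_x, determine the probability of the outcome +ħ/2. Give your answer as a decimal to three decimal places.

0.800

|+x⟩ = (|↑⟩ + |↓⟩)/√2, so ⟨+x|ψ⟩ = (4) / (√2·√10).
P = |4|² / 20 = 16/20.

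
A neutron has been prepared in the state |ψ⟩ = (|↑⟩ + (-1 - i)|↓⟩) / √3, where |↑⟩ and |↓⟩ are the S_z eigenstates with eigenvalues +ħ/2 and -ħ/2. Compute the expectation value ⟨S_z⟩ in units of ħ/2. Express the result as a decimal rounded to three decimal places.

⟨σ_z⟩ = |a|² - |b|² divided by |a|²+|b|², with a, b the |↑⟩, |↓⟩ amplitudes.
= (1 - 2)/3 = -1/3.
⟨S_z⟩ = (ħ/2)·⟨σ_z⟩.

-0.333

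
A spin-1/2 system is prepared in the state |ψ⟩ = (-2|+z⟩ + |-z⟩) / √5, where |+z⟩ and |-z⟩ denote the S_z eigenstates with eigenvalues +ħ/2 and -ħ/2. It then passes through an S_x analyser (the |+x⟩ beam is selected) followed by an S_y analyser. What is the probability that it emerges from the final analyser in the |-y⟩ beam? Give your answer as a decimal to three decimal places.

0.050

First analyser (S_x): P(|+x⟩) = |⟨+x|ψ⟩|² = 1/10.
After stage 1 the state is |+x⟩; P(|-y⟩) = |⟨-y|+x⟩|² = 1/2.
Joint probability = 1/10 × 1/2 = 0.050.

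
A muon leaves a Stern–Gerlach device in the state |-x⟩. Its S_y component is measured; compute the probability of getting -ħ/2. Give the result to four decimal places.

In the S_z basis, |-x⟩ = (|+z⟩ - |-z⟩)/√2 and |-y⟩ = (|+z⟩ - i|-z⟩)/√2.
|⟨-y|-x⟩|² = 1/2.

0.5000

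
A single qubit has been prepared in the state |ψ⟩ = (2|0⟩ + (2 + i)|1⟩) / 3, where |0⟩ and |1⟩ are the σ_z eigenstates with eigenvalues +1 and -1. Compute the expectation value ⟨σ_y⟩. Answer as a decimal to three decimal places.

⟨σ_y⟩ = 2 Im(a* b)/(|a|²+|b|²) with a = 2, b = (2 + i).
a* b = (4 + 2i), so ⟨σ_y⟩ = 4/9.

0.444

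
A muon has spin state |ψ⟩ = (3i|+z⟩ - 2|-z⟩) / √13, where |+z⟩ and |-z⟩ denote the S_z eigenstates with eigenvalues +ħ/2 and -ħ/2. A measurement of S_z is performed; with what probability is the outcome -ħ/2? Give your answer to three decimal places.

0.308

The -ħ/2 outcome corresponds to |-z⟩. Its amplitude in |ψ⟩ is -2/√13.
P = |-2|² / 13 = 4/13.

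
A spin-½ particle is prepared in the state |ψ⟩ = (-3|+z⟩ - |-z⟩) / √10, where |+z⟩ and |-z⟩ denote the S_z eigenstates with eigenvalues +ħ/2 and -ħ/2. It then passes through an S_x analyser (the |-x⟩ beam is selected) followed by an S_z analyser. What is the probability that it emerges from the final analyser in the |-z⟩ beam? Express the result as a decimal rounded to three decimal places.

0.100

First analyser (S_x): P(|-x⟩) = |⟨-x|ψ⟩|² = 4/20.
After stage 1 the state is |-x⟩; P(|-z⟩) = |⟨-z|-x⟩|² = 1/2.
Joint probability = 4/20 × 1/2 = 0.100.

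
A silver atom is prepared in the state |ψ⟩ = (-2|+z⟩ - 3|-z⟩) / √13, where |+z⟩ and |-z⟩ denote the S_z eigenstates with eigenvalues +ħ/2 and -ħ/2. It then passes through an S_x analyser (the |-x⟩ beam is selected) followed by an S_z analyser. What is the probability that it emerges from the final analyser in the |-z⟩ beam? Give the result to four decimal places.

First analyser (S_x): P(|-x⟩) = |⟨-x|ψ⟩|² = 1/26.
After stage 1 the state is |-x⟩; P(|-z⟩) = |⟨-z|-x⟩|² = 1/2.
Joint probability = 1/26 × 1/2 = 0.0192.

0.0192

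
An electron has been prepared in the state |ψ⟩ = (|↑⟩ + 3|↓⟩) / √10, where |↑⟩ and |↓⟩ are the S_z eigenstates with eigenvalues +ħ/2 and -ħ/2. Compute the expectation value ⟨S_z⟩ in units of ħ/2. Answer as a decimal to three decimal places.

⟨σ_z⟩ = |a|² - |b|² divided by |a|²+|b|², with a, b the |↑⟩, |↓⟩ amplitudes.
= (1 - 9)/10 = -8/10.
⟨S_z⟩ = (ħ/2)·⟨σ_z⟩.

-0.800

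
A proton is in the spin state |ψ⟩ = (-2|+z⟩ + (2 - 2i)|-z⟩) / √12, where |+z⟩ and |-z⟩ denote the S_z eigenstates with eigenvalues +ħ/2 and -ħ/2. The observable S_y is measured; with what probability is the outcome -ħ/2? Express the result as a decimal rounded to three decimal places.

|-y⟩ = (|+z⟩ - i|-z⟩)/√2, so ⟨-y|ψ⟩ = (2i) / (√2·√12).
P = |2i|² / 24 = 4/24.

0.167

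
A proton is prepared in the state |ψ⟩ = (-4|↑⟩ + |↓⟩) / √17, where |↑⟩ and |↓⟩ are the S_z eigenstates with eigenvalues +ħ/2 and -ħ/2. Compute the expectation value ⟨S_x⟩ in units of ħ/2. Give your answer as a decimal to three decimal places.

⟨σ_x⟩ = 2 Re(a* b)/(|a|²+|b|²) with a = -4, b = 1.
a* b = -4, so ⟨σ_x⟩ = -8/17.
⟨S_x⟩ = (ħ/2)·⟨σ_x⟩.

-0.471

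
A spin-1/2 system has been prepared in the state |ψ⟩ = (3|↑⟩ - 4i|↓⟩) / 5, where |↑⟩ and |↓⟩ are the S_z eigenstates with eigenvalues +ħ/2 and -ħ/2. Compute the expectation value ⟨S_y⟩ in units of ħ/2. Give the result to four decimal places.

-0.9600

⟨σ_y⟩ = 2 Im(a* b)/(|a|²+|b|²) with a = 3, b = -4i.
a* b = -12i, so ⟨σ_y⟩ = -24/25.
⟨S_y⟩ = (ħ/2)·⟨σ_y⟩.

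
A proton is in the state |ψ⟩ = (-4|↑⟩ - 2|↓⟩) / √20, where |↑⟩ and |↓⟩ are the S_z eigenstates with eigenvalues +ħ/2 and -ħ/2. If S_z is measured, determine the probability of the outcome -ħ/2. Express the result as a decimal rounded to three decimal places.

0.200

The -ħ/2 outcome corresponds to |↓⟩. Its amplitude in |ψ⟩ is -2/√20.
P = |-2|² / 20 = 4/20.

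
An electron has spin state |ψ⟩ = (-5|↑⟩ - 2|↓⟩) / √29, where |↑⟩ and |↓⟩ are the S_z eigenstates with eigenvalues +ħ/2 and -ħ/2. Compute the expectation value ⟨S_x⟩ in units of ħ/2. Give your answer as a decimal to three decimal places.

0.690

⟨σ_x⟩ = 2 Re(a* b)/(|a|²+|b|²) with a = -5, b = -2.
a* b = 10, so ⟨σ_x⟩ = 20/29.
⟨S_x⟩ = (ħ/2)·⟨σ_x⟩.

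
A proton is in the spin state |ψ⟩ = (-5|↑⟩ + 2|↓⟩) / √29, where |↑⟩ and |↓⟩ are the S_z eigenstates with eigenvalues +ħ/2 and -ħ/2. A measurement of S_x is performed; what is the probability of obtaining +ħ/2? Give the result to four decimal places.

0.1552

|+x⟩ = (|↑⟩ + |↓⟩)/√2, so ⟨+x|ψ⟩ = (-3) / (√2·√29).
P = |-3|² / 58 = 9/58.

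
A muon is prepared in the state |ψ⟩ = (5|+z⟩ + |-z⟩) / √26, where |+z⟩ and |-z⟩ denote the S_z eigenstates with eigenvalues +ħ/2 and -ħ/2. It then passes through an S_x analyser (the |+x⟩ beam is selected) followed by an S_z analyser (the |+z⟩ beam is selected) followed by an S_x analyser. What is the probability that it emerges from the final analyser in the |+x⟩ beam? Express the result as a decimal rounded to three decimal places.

First analyser (S_x): P(|+x⟩) = |⟨+x|ψ⟩|² = 36/52.
After stage 1 the state is |+x⟩; P(|+z⟩) = |⟨+z|+x⟩|² = 1/2.
After stage 2 the state is |+z⟩; P(|+x⟩) = |⟨+x|+z⟩|² = 1/2.
Joint probability = 36/52 × 1/2 × 1/2 = 0.173.

0.173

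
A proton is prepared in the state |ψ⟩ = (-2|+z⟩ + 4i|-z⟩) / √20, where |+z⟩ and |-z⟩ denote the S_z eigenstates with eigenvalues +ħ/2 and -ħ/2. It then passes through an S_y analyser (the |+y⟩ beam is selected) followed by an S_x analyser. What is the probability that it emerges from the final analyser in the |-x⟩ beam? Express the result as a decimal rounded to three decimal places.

0.050

First analyser (S_y): P(|+y⟩) = |⟨+y|ψ⟩|² = 4/40.
After stage 1 the state is |+y⟩; P(|-x⟩) = |⟨-x|+y⟩|² = 1/2.
Joint probability = 4/40 × 1/2 = 0.050.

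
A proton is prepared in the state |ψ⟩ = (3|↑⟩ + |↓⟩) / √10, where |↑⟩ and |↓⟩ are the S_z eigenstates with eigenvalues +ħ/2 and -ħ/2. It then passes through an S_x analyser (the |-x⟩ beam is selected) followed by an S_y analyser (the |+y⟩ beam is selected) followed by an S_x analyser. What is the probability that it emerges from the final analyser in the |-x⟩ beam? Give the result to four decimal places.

First analyser (S_x): P(|-x⟩) = |⟨-x|ψ⟩|² = 4/20.
After stage 1 the state is |-x⟩; P(|+y⟩) = |⟨+y|-x⟩|² = 1/2.
After stage 2 the state is |+y⟩; P(|-x⟩) = |⟨-x|+y⟩|² = 1/2.
Joint probability = 4/20 × 1/2 × 1/2 = 0.0500.

0.0500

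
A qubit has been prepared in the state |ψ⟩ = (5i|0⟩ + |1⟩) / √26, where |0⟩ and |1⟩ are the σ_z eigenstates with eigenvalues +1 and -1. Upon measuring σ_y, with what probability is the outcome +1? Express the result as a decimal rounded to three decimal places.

|+y⟩ = (|0⟩ + i|1⟩)/√2, so ⟨+y|ψ⟩ = (4i) / (√2·√26).
P = |4i|² / 52 = 16/52.

0.308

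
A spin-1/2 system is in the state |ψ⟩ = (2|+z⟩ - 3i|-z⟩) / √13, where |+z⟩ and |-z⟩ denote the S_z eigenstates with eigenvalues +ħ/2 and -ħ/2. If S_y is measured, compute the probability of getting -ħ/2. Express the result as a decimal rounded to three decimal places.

0.962

|-y⟩ = (|+z⟩ - i|-z⟩)/√2, so ⟨-y|ψ⟩ = (5) / (√2·√13).
P = |5|² / 26 = 25/26.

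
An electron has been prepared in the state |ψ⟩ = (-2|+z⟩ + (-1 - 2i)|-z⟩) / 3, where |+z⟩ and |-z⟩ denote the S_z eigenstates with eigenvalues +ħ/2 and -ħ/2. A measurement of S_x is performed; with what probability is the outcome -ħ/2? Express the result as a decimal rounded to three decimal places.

|-x⟩ = (|+z⟩ - |-z⟩)/√2, so ⟨-x|ψ⟩ = (-1 + 2i) / (√2·3).
P = |-1 + 2i|² / 18 = 5/18.

0.278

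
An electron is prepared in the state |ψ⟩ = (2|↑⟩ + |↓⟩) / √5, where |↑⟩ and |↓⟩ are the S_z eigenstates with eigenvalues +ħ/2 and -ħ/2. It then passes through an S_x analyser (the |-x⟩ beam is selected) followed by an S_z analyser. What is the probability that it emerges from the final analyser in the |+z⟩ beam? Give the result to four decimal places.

0.0500

First analyser (S_x): P(|-x⟩) = |⟨-x|ψ⟩|² = 1/10.
After stage 1 the state is |-x⟩; P(|+z⟩) = |⟨+z|-x⟩|² = 1/2.
Joint probability = 1/10 × 1/2 = 0.0500.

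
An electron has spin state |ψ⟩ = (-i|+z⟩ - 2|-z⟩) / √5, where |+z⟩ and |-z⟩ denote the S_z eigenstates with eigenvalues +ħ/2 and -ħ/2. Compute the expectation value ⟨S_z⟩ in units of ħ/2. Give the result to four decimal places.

-0.6000

⟨σ_z⟩ = |a|² - |b|² divided by |a|²+|b|², with a, b the |+z⟩, |-z⟩ amplitudes.
= (1 - 4)/5 = -3/5.
⟨S_z⟩ = (ħ/2)·⟨σ_z⟩.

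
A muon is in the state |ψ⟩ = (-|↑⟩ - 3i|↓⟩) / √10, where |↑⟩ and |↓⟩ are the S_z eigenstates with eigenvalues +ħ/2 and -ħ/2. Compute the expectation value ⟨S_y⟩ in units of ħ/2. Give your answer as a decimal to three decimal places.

⟨σ_y⟩ = 2 Im(a* b)/(|a|²+|b|²) with a = -1, b = -3i.
a* b = 3i, so ⟨σ_y⟩ = 6/10.
⟨S_y⟩ = (ħ/2)·⟨σ_y⟩.

0.600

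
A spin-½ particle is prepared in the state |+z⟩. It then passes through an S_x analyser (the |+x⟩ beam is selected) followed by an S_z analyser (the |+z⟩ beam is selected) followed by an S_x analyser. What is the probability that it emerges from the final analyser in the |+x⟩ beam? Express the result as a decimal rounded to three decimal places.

First analyser (S_x): from |+z⟩, P(|+x⟩) = 1/2.
After stage 1 the state is |+x⟩; P(|+z⟩) = |⟨+z|+x⟩|² = 1/2.
After stage 2 the state is |+z⟩; P(|+x⟩) = |⟨+x|+z⟩|² = 1/2.
Joint probability = 1/2 × 1/2 × 1/2 = 0.125.

0.125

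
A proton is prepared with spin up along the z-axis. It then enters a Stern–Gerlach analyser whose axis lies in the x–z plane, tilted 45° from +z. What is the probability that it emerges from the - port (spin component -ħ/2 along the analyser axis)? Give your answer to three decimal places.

For spin-½, the probability of finding spin-up along an axis at angle θ to the initial spin direction is cos²(θ/2); spin-down is sin²(θ/2).
θ = 45°, so P = sin²(22.5°) ≈ 0.146.

0.146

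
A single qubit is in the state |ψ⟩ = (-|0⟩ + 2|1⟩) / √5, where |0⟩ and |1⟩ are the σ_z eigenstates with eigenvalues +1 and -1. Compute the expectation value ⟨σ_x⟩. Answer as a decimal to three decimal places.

⟨σ_x⟩ = 2 Re(a* b)/(|a|²+|b|²) with a = -1, b = 2.
a* b = -2, so ⟨σ_x⟩ = -4/5.

-0.800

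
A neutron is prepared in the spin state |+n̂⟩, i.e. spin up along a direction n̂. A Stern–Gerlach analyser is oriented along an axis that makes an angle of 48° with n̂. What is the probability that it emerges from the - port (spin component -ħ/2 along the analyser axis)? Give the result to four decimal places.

0.1654

For spin-½, the probability of finding spin-up along an axis at angle θ to the initial spin direction is cos²(θ/2); spin-down is sin²(θ/2).
θ = 48°, so P = sin²(24°) ≈ 0.1654.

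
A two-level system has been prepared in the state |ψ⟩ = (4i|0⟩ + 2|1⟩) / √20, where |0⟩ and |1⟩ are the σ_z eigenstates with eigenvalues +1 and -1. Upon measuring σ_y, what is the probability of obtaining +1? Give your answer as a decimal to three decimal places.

0.100

|+y⟩ = (|0⟩ + i|1⟩)/√2, so ⟨+y|ψ⟩ = (2i) / (√2·√20).
P = |2i|² / 40 = 4/40.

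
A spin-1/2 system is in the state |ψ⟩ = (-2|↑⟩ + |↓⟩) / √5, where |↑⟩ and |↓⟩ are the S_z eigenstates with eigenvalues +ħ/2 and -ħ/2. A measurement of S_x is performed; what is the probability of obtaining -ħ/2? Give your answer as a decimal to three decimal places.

|-x⟩ = (|↑⟩ - |↓⟩)/√2, so ⟨-x|ψ⟩ = (-3) / (√2·√5).
P = |-3|² / 10 = 9/10.

0.900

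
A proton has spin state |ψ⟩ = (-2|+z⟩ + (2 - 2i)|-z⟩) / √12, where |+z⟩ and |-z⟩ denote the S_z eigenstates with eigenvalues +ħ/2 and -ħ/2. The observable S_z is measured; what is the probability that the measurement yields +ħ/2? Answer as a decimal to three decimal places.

The +ħ/2 outcome corresponds to |+z⟩. Its amplitude in |ψ⟩ is -2/√12.
P = |-2|² / 12 = 4/12.

0.333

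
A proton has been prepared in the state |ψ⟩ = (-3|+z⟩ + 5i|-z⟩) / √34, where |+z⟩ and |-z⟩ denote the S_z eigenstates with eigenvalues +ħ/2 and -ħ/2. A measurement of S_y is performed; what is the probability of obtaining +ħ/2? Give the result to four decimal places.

|+y⟩ = (|+z⟩ + i|-z⟩)/√2, so ⟨+y|ψ⟩ = (2) / (√2·√34).
P = |2|² / 68 = 4/68.

0.0588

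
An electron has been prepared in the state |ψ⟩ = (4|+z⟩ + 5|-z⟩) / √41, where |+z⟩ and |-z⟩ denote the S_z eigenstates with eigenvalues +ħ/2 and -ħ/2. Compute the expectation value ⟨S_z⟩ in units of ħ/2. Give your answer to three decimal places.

⟨σ_z⟩ = |a|² - |b|² divided by |a|²+|b|², with a, b the |+z⟩, |-z⟩ amplitudes.
= (16 - 25)/41 = -9/41.
⟨S_z⟩ = (ħ/2)·⟨σ_z⟩.

-0.220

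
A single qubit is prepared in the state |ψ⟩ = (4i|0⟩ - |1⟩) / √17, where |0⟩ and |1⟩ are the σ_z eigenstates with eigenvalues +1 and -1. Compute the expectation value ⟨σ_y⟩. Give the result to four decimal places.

⟨σ_y⟩ = 2 Im(a* b)/(|a|²+|b|²) with a = 4i, b = -1.
a* b = 4i, so ⟨σ_y⟩ = 8/17.

0.4706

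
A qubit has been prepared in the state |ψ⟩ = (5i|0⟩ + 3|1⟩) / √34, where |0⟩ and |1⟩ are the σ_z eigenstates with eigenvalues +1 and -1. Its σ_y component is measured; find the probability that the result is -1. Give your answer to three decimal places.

|-y⟩ = (|0⟩ - i|1⟩)/√2, so ⟨-y|ψ⟩ = (8i) / (√2·√34).
P = |8i|² / 68 = 64/68.

0.941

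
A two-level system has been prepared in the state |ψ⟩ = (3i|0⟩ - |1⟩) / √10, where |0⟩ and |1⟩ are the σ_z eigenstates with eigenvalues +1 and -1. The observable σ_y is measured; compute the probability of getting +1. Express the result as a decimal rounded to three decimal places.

|+y⟩ = (|0⟩ + i|1⟩)/√2, so ⟨+y|ψ⟩ = (4i) / (√2·√10).
P = |4i|² / 20 = 16/20.

0.800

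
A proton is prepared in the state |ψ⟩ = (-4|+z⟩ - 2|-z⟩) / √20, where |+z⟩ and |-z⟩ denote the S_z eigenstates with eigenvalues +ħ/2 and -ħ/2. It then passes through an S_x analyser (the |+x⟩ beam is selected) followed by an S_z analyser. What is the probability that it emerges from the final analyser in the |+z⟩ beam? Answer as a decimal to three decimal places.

0.450

First analyser (S_x): P(|+x⟩) = |⟨+x|ψ⟩|² = 36/40.
After stage 1 the state is |+x⟩; P(|+z⟩) = |⟨+z|+x⟩|² = 1/2.
Joint probability = 36/40 × 1/2 = 0.450.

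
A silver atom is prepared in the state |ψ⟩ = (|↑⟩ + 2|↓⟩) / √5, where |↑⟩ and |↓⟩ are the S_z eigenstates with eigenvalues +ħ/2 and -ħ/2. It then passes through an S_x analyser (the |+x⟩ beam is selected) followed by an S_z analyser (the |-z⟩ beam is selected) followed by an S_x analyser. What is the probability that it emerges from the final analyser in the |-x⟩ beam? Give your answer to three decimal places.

First analyser (S_x): P(|+x⟩) = |⟨+x|ψ⟩|² = 9/10.
After stage 1 the state is |+x⟩; P(|-z⟩) = |⟨-z|+x⟩|² = 1/2.
After stage 2 the state is |-z⟩; P(|-x⟩) = |⟨-x|-z⟩|² = 1/2.
Joint probability = 9/10 × 1/2 × 1/2 = 0.225.

0.225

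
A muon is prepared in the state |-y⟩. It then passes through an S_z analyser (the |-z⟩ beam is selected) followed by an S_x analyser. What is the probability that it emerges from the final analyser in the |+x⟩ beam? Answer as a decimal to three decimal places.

First analyser (S_z): from |-y⟩, P(|-z⟩) = 1/2.
After stage 1 the state is |-z⟩; P(|+x⟩) = |⟨+x|-z⟩|² = 1/2.
Joint probability = 1/2 × 1/2 = 0.250.

0.250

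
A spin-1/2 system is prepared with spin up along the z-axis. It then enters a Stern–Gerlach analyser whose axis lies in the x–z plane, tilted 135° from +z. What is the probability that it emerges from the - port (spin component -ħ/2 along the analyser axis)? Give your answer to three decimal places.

0.854

For spin-½, the probability of finding spin-up along an axis at angle θ to the initial spin direction is cos²(θ/2); spin-down is sin²(θ/2).
θ = 135°, so P = sin²(67.5°) ≈ 0.854.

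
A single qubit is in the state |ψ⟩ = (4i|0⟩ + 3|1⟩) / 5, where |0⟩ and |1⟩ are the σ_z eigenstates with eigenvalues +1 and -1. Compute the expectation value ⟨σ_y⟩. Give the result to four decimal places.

-0.9600

⟨σ_y⟩ = 2 Im(a* b)/(|a|²+|b|²) with a = 4i, b = 3.
a* b = -12i, so ⟨σ_y⟩ = -24/25.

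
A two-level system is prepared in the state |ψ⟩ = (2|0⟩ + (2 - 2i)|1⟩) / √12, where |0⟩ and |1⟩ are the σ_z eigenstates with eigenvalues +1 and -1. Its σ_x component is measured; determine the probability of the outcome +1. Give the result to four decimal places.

0.8333

|+x⟩ = (|0⟩ + |1⟩)/√2, so ⟨+x|ψ⟩ = (4 - 2i) / (√2·√12).
P = |4 - 2i|² / 24 = 20/24.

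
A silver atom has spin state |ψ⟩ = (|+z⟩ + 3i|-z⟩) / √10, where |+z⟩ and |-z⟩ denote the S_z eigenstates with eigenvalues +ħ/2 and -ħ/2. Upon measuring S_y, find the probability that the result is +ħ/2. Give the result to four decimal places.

|+y⟩ = (|+z⟩ + i|-z⟩)/√2, so ⟨+y|ψ⟩ = (4) / (√2·√10).
P = |4|² / 20 = 16/20.

0.8000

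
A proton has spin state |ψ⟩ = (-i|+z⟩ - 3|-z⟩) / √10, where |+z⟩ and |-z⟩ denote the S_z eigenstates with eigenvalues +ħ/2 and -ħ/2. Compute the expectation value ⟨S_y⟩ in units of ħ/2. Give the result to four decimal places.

-0.6000

⟨σ_y⟩ = 2 Im(a* b)/(|a|²+|b|²) with a = -i, b = -3.
a* b = -3i, so ⟨σ_y⟩ = -6/10.
⟨S_y⟩ = (ħ/2)·⟨σ_y⟩.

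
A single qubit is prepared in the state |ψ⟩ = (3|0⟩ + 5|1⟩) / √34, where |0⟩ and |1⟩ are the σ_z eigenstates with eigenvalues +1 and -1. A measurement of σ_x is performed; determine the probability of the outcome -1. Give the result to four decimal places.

|-x⟩ = (|0⟩ - |1⟩)/√2, so ⟨-x|ψ⟩ = (-2) / (√2·√34).
P = |-2|² / 68 = 4/68.

0.0588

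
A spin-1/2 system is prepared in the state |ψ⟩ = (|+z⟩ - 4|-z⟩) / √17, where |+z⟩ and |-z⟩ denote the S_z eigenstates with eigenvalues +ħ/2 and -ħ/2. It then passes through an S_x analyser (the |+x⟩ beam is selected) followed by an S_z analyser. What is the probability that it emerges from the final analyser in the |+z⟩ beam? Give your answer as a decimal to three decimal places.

0.132

First analyser (S_x): P(|+x⟩) = |⟨+x|ψ⟩|² = 9/34.
After stage 1 the state is |+x⟩; P(|+z⟩) = |⟨+z|+x⟩|² = 1/2.
Joint probability = 9/34 × 1/2 = 0.132.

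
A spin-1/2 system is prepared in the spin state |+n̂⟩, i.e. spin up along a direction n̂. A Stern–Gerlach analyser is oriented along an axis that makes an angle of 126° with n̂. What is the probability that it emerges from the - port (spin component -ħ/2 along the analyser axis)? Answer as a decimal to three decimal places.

0.794

For spin-½, the probability of finding spin-up along an axis at angle θ to the initial spin direction is cos²(θ/2); spin-down is sin²(θ/2).
θ = 126°, so P = sin²(63°) ≈ 0.794.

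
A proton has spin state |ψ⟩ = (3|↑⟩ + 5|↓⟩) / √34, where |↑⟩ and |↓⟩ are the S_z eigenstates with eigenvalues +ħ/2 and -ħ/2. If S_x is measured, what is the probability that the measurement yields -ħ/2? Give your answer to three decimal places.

0.059

|-x⟩ = (|↑⟩ - |↓⟩)/√2, so ⟨-x|ψ⟩ = (-2) / (√2·√34).
P = |-2|² / 68 = 4/68.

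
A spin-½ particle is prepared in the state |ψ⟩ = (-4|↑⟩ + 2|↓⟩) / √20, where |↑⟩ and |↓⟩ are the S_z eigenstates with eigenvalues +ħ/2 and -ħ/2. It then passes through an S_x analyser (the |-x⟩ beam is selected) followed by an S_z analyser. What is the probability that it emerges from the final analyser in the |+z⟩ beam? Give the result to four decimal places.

First analyser (S_x): P(|-x⟩) = |⟨-x|ψ⟩|² = 36/40.
After stage 1 the state is |-x⟩; P(|+z⟩) = |⟨+z|-x⟩|² = 1/2.
Joint probability = 36/40 × 1/2 = 0.4500.

0.4500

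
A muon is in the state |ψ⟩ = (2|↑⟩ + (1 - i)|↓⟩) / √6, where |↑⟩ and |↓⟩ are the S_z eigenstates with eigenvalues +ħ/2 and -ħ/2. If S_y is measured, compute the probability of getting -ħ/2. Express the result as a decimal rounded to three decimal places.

0.833

|-y⟩ = (|↑⟩ - i|↓⟩)/√2, so ⟨-y|ψ⟩ = (3 + i) / (√2·√6).
P = |3 + i|² / 12 = 10/12.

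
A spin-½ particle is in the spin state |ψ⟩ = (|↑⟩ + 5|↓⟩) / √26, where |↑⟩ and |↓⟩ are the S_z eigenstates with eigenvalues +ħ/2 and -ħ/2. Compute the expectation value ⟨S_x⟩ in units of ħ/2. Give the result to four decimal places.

⟨σ_x⟩ = 2 Re(a* b)/(|a|²+|b|²) with a = 1, b = 5.
a* b = 5, so ⟨σ_x⟩ = 10/26.
⟨S_x⟩ = (ħ/2)·⟨σ_x⟩.

0.3846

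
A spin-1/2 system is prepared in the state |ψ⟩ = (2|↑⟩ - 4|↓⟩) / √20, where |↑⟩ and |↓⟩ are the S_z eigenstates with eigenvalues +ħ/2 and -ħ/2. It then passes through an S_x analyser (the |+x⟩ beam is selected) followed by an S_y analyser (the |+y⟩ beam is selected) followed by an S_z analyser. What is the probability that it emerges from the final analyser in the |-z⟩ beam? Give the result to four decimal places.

First analyser (S_x): P(|+x⟩) = |⟨+x|ψ⟩|² = 4/40.
After stage 1 the state is |+x⟩; P(|+y⟩) = |⟨+y|+x⟩|² = 1/2.
After stage 2 the state is |+y⟩; P(|-z⟩) = |⟨-z|+y⟩|² = 1/2.
Joint probability = 4/40 × 1/2 × 1/2 = 0.0250.

0.0250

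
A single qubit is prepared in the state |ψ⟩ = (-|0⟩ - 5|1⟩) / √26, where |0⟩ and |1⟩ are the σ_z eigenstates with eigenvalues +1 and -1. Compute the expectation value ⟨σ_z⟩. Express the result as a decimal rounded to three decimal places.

⟨σ_z⟩ = |a|² - |b|² divided by |a|²+|b|², with a, b the |0⟩, |1⟩ amplitudes.
= (1 - 25)/26 = -24/26.

-0.923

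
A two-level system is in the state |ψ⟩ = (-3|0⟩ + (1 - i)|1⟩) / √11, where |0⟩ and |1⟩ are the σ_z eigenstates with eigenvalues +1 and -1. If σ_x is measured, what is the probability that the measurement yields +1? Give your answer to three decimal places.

0.227

|+x⟩ = (|0⟩ + |1⟩)/√2, so ⟨+x|ψ⟩ = (-2 - i) / (√2·√11).
P = |-2 - i|² / 22 = 5/22.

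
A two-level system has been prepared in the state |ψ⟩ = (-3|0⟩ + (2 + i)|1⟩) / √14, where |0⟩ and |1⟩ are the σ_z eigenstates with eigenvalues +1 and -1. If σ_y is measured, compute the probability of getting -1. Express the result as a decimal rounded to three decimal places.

|-y⟩ = (|0⟩ - i|1⟩)/√2, so ⟨-y|ψ⟩ = (-4 + 2i) / (√2·√14).
P = |-4 + 2i|² / 28 = 20/28.

0.714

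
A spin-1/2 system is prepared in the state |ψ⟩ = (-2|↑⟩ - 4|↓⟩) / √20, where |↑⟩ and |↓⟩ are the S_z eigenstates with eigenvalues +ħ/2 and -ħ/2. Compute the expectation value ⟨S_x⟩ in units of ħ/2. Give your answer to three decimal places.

0.800

⟨σ_x⟩ = 2 Re(a* b)/(|a|²+|b|²) with a = -2, b = -4.
a* b = 8, so ⟨σ_x⟩ = 16/20.
⟨S_x⟩ = (ħ/2)·⟨σ_x⟩.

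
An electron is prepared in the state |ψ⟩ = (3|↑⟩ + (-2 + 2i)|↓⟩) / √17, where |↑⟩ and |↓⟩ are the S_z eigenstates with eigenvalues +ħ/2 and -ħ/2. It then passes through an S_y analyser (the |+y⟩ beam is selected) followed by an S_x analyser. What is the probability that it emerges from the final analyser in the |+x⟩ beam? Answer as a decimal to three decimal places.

0.426

First analyser (S_y): P(|+y⟩) = |⟨+y|ψ⟩|² = 29/34.
After stage 1 the state is |+y⟩; P(|+x⟩) = |⟨+x|+y⟩|² = 1/2.
Joint probability = 29/34 × 1/2 = 0.426.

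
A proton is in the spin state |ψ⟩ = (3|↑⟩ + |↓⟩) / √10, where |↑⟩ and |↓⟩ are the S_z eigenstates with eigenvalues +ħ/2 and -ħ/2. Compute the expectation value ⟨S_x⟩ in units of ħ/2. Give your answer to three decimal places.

⟨σ_x⟩ = 2 Re(a* b)/(|a|²+|b|²) with a = 3, b = 1.
a* b = 3, so ⟨σ_x⟩ = 6/10.
⟨S_x⟩ = (ħ/2)·⟨σ_x⟩.

0.600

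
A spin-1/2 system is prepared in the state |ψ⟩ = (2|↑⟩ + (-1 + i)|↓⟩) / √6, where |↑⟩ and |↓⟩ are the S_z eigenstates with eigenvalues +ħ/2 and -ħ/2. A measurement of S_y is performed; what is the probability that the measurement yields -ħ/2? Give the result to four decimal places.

|-y⟩ = (|↑⟩ - i|↓⟩)/√2, so ⟨-y|ψ⟩ = (1 - i) / (√2·√6).
P = |1 - i|² / 12 = 2/12.

0.1667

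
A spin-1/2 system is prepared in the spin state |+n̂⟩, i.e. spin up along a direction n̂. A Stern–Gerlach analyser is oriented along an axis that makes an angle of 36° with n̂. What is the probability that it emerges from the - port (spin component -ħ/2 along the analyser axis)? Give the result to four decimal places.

0.0955

For spin-½, the probability of finding spin-up along an axis at angle θ to the initial spin direction is cos²(θ/2); spin-down is sin²(θ/2).
θ = 36°, so P = sin²(18°) ≈ 0.0955.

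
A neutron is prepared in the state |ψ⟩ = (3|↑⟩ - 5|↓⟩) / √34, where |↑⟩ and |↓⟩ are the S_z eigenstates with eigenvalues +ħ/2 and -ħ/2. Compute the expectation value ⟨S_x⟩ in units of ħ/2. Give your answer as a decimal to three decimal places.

⟨σ_x⟩ = 2 Re(a* b)/(|a|²+|b|²) with a = 3, b = -5.
a* b = -15, so ⟨σ_x⟩ = -30/34.
⟨S_x⟩ = (ħ/2)·⟨σ_x⟩.

-0.882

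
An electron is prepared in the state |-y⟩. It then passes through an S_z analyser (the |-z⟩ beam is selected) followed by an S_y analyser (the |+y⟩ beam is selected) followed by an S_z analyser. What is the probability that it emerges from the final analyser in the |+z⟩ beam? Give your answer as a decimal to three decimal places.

0.125

First analyser (S_z): from |-y⟩, P(|-z⟩) = 1/2.
After stage 1 the state is |-z⟩; P(|+y⟩) = |⟨+y|-z⟩|² = 1/2.
After stage 2 the state is |+y⟩; P(|+z⟩) = |⟨+z|+y⟩|² = 1/2.
Joint probability = 1/2 × 1/2 × 1/2 = 0.125.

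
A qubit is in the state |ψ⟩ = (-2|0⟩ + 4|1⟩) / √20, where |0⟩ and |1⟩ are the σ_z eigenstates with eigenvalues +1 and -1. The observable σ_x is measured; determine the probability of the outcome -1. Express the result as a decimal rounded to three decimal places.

0.900

|-x⟩ = (|0⟩ - |1⟩)/√2, so ⟨-x|ψ⟩ = (-6) / (√2·√20).
P = |-6|² / 40 = 36/40.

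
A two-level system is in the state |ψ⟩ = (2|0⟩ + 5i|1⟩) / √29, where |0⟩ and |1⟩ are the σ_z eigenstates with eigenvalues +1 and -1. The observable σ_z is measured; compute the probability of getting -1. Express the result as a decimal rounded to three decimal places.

0.862

The -1 outcome corresponds to |1⟩. Its amplitude in |ψ⟩ is 5i/√29.
P = |5i|² / 29 = 25/29.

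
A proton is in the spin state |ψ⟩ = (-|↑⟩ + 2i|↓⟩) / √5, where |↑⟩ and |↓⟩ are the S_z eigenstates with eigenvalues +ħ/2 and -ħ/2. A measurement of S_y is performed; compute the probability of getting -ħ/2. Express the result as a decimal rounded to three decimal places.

|-y⟩ = (|↑⟩ - i|↓⟩)/√2, so ⟨-y|ψ⟩ = (-3) / (√2·√5).
P = |-3|² / 10 = 9/10.

0.900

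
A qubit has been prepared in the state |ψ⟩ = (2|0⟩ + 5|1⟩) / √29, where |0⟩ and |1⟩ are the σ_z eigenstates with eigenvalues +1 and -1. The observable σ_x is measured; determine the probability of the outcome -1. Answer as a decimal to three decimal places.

0.155

|-x⟩ = (|0⟩ - |1⟩)/√2, so ⟨-x|ψ⟩ = (-3) / (√2·√29).
P = |-3|² / 58 = 9/58.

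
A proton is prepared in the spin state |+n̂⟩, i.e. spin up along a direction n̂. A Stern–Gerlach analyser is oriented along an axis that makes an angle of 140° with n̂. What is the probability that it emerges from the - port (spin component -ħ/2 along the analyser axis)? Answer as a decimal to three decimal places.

For spin-½, the probability of finding spin-up along an axis at angle θ to the initial spin direction is cos²(θ/2); spin-down is sin²(θ/2).
θ = 140°, so P = sin²(70°) ≈ 0.883.

0.883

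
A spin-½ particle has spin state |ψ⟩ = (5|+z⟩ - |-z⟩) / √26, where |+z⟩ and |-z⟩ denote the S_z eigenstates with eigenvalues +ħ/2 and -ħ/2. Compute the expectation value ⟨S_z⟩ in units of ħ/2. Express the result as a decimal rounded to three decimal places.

0.923

⟨σ_z⟩ = |a|² - |b|² divided by |a|²+|b|², with a, b the |+z⟩, |-z⟩ amplitudes.
= (25 - 1)/26 = 24/26.
⟨S_z⟩ = (ħ/2)·⟨σ_z⟩.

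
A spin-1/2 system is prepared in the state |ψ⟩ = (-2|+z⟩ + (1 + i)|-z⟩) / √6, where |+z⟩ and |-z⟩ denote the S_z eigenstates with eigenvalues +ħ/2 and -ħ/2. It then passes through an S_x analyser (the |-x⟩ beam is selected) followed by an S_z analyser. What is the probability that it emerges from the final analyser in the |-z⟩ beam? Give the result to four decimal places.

First analyser (S_x): P(|-x⟩) = |⟨-x|ψ⟩|² = 10/12.
After stage 1 the state is |-x⟩; P(|-z⟩) = |⟨-z|-x⟩|² = 1/2.
Joint probability = 10/12 × 1/2 = 0.4167.

0.4167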